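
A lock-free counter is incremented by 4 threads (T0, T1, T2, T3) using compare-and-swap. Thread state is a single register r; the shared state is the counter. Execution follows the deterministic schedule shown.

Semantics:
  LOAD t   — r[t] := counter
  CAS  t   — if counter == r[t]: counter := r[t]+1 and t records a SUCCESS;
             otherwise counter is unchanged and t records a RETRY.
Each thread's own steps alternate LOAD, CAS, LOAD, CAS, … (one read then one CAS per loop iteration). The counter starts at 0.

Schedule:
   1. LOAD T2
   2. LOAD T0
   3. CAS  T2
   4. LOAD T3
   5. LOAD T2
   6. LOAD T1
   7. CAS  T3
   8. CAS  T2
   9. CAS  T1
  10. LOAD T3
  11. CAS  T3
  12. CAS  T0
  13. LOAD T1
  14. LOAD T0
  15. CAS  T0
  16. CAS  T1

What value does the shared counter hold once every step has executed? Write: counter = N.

counter = 4

1. LOAD T2 → mem=0 r[T2]=0 [LOAD]
2. LOAD T0 → mem=0 r[T0]=0 [LOAD]
3. CAS T2 → mem=1 r[T2]=0 [OK]
4. LOAD T3 → mem=1 r[T3]=1 [LOAD]
5. LOAD T2 → mem=1 r[T2]=1 [LOAD]
6. LOAD T1 → mem=1 r[T1]=1 [LOAD]
7. CAS T3 → mem=2 r[T3]=1 [OK]
8. CAS T2 → mem=2 r[T2]=1 [RETRY]
9. CAS T1 → mem=2 r[T1]=1 [RETRY]
10. LOAD T3 → mem=2 r[T3]=2 [LOAD]
11. CAS T3 → mem=3 r[T3]=2 [OK]
12. CAS T0 → mem=3 r[T0]=0 [RETRY]
13. LOAD T1 → mem=3 r[T1]=3 [LOAD]
14. LOAD T0 → mem=3 r[T0]=3 [LOAD]
15. CAS T0 → mem=4 r[T0]=3 [OK]
16. CAS T1 → mem=4 r[T1]=3 [RETRY]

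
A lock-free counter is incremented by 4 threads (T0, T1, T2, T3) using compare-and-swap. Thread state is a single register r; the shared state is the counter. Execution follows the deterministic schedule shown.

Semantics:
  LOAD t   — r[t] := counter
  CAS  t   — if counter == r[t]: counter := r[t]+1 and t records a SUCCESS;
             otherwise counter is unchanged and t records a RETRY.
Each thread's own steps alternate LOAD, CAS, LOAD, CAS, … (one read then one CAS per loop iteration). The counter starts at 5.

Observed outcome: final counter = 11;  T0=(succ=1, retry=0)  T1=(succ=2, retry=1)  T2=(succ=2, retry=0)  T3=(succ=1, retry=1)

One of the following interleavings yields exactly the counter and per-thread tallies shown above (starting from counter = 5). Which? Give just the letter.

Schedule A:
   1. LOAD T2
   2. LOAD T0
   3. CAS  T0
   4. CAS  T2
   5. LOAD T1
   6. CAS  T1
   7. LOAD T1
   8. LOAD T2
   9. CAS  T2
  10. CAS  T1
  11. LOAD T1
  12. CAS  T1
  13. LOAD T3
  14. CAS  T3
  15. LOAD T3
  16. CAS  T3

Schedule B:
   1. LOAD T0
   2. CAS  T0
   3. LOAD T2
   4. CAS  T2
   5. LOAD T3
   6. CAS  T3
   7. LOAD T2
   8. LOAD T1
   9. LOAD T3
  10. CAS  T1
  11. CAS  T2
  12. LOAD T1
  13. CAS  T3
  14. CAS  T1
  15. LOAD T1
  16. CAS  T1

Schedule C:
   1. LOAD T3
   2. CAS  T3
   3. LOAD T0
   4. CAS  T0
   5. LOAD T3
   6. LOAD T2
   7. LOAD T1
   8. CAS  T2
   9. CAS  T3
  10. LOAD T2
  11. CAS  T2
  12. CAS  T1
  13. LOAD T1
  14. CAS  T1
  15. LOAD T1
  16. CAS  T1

Tracing schedule C:
   1) LOAD T3:  M=5  r_T3=5
   2) CAS  T3:  M=6  r_T3=5 ✓
   3) LOAD T0:  M=6  r_T0=6
   4) CAS  T0:  M=7  r_T0=6 ✓
   5) LOAD T3:  M=7  r_T3=7
   6) LOAD T2:  M=7  r_T2=7
   7) LOAD T1:  M=7  r_T1=7
   8) CAS  T2:  M=8  r_T2=7 ✓
   9) CAS  T3:  M=8  r_T3=7 ✗
  10) LOAD T2:  M=8  r_T2=8
  11) CAS  T2:  M=9  r_T2=8 ✓
  12) CAS  T1:  M=9  r_T1=7 ✗
  13) LOAD T1:  M=9  r_T1=9
  14) CAS  T1:  M=10  r_T1=9 ✓
  15) LOAD T1:  M=10  r_T1=10
  16) CAS  T1:  M=11  r_T1=10 ✓

C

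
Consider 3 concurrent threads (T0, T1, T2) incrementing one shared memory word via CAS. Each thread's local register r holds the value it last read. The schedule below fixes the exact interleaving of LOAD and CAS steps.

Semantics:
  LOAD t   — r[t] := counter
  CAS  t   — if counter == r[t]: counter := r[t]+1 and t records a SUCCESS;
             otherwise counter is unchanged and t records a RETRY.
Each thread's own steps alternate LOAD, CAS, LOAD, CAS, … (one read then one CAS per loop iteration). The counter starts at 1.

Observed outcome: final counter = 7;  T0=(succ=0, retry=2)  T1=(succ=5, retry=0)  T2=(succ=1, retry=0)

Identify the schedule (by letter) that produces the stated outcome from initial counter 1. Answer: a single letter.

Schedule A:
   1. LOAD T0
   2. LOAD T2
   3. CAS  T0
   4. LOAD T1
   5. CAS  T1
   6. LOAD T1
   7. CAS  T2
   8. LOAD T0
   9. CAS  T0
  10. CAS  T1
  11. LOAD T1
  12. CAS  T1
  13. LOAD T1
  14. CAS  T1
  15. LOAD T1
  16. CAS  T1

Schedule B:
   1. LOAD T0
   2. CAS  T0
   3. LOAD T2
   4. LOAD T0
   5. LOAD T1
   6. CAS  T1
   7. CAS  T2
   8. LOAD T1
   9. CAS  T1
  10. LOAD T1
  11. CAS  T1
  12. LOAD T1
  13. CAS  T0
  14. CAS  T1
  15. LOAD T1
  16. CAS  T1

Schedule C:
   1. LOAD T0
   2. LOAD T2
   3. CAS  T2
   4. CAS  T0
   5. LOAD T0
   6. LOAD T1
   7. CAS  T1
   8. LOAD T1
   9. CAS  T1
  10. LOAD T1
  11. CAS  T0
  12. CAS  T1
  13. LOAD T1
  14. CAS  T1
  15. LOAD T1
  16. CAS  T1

Simulating candidate C:
1. LOAD T0 → mem=1 r[T0]=1 [LOAD]
2. LOAD T2 → mem=1 r[T2]=1 [LOAD]
3. CAS T2 → mem=2 r[T2]=1 [OK]
4. CAS T0 → mem=2 r[T0]=1 [RETRY]
5. LOAD T0 → mem=2 r[T0]=2 [LOAD]
6. LOAD T1 → mem=2 r[T1]=2 [LOAD]
7. CAS T1 → mem=3 r[T1]=2 [OK]
8. LOAD T1 → mem=3 r[T1]=3 [LOAD]
9. CAS T1 → mem=4 r[T1]=3 [OK]
10. LOAD T1 → mem=4 r[T1]=4 [LOAD]
11. CAS T0 → mem=4 r[T0]=2 [RETRY]
12. CAS T1 → mem=5 r[T1]=4 [OK]
13. LOAD T1 → mem=5 r[T1]=5 [LOAD]
14. CAS T1 → mem=6 r[T1]=5 [OK]
15. LOAD T1 → mem=6 r[T1]=6 [LOAD]
16. CAS T1 → mem=7 r[T1]=6 [OK]

C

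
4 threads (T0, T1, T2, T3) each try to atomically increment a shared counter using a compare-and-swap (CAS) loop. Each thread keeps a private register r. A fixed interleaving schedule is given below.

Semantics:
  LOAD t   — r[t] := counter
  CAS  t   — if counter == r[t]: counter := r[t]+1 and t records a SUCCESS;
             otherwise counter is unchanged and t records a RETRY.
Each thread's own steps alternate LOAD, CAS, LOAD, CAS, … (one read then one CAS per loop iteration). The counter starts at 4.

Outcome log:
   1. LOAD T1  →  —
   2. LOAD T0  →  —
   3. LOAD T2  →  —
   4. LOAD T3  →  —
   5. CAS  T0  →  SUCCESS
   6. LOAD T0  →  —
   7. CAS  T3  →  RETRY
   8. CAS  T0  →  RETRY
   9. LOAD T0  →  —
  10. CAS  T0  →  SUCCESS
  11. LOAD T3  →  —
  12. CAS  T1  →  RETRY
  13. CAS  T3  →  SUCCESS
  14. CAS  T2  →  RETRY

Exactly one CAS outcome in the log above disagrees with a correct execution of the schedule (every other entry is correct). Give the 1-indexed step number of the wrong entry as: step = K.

step = 8

Re-executing:
step 1: T1 LOAD ⇒ load; ctr=4 reg=4
step 2: T0 LOAD ⇒ load; ctr=4 reg=4
step 3: T2 LOAD ⇒ load; ctr=4 reg=4
step 4: T3 LOAD ⇒ load; ctr=4 reg=4
step 5: T0 CAS ⇒ ok; ctr=5 reg=4
step 6: T0 LOAD ⇒ load; ctr=5 reg=5
step 7: T3 CAS ⇒ retry; ctr=5 reg=4
step 8: T0 CAS ⇒ ok; ctr=6 reg=5
step 9: T0 LOAD ⇒ load; ctr=6 reg=6
step 10: T0 CAS ⇒ ok; ctr=7 reg=6
step 11: T3 LOAD ⇒ load; ctr=7 reg=7
step 12: T1 CAS ⇒ retry; ctr=7 reg=4
step 13: T3 CAS ⇒ ok; ctr=8 reg=7
step 14: T2 CAS ⇒ retry; ctr=8 reg=4
Flip is step 8.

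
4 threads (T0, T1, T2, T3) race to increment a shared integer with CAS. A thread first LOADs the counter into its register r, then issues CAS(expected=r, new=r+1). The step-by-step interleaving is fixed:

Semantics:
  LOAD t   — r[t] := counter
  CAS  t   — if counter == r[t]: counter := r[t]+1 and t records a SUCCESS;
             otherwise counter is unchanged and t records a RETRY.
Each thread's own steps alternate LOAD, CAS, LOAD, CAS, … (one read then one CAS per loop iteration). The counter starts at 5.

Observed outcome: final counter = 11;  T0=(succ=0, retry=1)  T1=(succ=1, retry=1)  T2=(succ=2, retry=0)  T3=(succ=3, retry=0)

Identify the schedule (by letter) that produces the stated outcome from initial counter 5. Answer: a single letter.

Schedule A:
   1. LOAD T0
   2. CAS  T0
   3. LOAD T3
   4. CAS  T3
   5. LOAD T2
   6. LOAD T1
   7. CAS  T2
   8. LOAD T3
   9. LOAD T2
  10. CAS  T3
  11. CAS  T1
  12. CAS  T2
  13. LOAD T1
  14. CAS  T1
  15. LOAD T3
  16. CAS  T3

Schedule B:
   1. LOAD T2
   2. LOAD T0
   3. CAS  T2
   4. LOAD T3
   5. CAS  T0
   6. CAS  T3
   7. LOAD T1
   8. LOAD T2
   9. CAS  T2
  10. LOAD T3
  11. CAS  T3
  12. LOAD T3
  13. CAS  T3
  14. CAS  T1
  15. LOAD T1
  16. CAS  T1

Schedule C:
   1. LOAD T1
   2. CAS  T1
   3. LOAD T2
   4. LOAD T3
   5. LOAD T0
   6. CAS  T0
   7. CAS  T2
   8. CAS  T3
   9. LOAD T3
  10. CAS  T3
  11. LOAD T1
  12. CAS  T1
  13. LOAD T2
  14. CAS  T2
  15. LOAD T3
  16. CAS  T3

Run B:
   1) LOAD T2:  M=5  r_T2=5
   2) LOAD T0:  M=5  r_T0=5
   3) CAS  T2:  M=6  r_T2=5 ✓
   4) LOAD T3:  M=6  r_T3=6
   5) CAS  T0:  M=6  r_T0=5 ✗
   6) CAS  T3:  M=7  r_T3=6 ✓
   7) LOAD T1:  M=7  r_T1=7
   8) LOAD T2:  M=7  r_T2=7
   9) CAS  T2:  M=8  r_T2=7 ✓
  10) LOAD T3:  M=8  r_T3=8
  11) CAS  T3:  M=9  r_T3=8 ✓
  12) LOAD T3:  M=9  r_T3=9
  13) CAS  T3:  M=10  r_T3=9 ✓
  14) CAS  T1:  M=10  r_T1=7 ✗
  15) LOAD T1:  M=10  r_T1=10
  16) CAS  T1:  M=11  r_T1=10 ✓

B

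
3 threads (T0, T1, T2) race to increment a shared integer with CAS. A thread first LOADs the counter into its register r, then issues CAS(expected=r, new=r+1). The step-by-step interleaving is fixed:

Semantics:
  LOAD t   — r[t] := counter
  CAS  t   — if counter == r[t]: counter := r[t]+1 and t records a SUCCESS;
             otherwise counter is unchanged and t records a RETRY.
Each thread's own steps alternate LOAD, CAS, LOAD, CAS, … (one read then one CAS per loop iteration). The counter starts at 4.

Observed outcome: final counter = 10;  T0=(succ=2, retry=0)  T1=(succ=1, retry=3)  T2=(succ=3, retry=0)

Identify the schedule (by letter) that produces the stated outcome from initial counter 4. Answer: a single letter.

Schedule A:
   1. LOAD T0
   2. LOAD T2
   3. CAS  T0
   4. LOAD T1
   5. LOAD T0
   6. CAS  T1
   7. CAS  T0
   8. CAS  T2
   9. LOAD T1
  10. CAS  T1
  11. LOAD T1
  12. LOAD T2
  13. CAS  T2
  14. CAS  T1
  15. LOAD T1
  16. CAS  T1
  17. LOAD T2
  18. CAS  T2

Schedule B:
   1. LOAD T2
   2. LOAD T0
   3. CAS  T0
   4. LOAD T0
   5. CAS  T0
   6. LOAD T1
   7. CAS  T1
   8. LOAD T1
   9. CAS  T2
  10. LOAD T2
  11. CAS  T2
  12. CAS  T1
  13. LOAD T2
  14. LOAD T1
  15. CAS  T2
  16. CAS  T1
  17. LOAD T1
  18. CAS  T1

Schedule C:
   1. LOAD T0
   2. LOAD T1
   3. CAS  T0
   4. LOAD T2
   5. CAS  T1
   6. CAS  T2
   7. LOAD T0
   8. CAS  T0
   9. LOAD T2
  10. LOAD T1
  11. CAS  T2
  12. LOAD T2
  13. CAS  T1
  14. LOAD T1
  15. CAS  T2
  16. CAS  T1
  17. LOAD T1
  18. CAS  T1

C

Run C:
#1 T0 reads 4
#2 T1 reads 4
#3 T0 CAS(4→5) writes; counter now 5
#4 T2 reads 5
#5 T1 CAS(4→5) fails; counter now 5
#6 T2 CAS(5→6) writes; counter now 6
#7 T0 reads 6
#8 T0 CAS(6→7) writes; counter now 7
#9 T2 reads 7
#10 T1 reads 7
#11 T2 CAS(7→8) writes; counter now 8
#12 T2 reads 8
#13 T1 CAS(7→8) fails; counter now 8
#14 T1 reads 8
#15 T2 CAS(8→9) writes; counter now 9
#16 T1 CAS(8→9) fails; counter now 9
#17 T1 reads 9
#18 T1 CAS(9→10) writes; counter now 10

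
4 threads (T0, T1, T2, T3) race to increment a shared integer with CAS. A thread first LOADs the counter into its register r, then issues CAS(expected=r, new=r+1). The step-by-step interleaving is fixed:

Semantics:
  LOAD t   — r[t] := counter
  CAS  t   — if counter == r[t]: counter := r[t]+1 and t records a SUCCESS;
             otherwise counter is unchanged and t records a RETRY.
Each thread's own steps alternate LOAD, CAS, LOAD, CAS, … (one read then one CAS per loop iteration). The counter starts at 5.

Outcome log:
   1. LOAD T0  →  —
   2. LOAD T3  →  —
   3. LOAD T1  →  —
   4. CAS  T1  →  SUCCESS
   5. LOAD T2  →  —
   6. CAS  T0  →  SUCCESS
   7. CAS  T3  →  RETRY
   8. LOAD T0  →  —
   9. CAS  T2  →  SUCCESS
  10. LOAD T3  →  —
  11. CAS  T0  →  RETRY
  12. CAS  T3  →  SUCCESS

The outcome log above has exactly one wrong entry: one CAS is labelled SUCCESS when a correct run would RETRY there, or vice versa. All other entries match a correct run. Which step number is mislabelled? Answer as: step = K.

Reference trace:
1. LOAD T0 → mem=5 r[T0]=5 [LOAD]
2. LOAD T3 → mem=5 r[T3]=5 [LOAD]
3. LOAD T1 → mem=5 r[T1]=5 [LOAD]
4. CAS T1 → mem=6 r[T1]=5 [OK]
5. LOAD T2 → mem=6 r[T2]=6 [LOAD]
6. CAS T0 → mem=6 r[T0]=5 [RETRY]
7. CAS T3 → mem=6 r[T3]=5 [RETRY]
8. LOAD T0 → mem=6 r[T0]=6 [LOAD]
9. CAS T2 → mem=7 r[T2]=6 [OK]
10. LOAD T3 → mem=7 r[T3]=7 [LOAD]
11. CAS T0 → mem=7 r[T0]=6 [RETRY]
12. CAS T3 → mem=8 r[T3]=7 [OK]
Mismatch at 6.

step = 6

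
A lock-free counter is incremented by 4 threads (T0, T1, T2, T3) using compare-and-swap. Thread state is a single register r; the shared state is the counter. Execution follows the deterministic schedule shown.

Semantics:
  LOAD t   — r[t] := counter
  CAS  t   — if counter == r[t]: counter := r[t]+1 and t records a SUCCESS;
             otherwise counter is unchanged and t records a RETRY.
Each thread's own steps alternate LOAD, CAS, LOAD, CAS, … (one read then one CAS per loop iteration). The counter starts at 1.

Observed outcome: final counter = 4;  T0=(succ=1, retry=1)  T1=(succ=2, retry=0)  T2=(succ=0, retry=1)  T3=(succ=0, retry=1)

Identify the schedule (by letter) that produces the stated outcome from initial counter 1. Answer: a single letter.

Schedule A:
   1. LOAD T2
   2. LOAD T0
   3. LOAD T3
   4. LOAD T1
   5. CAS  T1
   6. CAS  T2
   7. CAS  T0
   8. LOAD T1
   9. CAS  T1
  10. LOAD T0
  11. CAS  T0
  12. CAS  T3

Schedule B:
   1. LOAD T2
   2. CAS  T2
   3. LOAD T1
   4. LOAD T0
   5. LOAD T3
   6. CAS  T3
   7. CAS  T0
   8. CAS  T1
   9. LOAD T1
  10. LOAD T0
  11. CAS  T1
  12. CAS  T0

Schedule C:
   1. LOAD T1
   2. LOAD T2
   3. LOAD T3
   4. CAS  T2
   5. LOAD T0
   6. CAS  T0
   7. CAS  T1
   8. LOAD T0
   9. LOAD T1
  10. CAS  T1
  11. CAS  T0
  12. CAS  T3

A

Tracing schedule A:
[1] T2.load  rd  (counter 1, T2.r 1)
[2] T0.load  rd  (counter 1, T0.r 1)
[3] T3.load  rd  (counter 1, T3.r 1)
[4] T1.load  rd  (counter 1, T1.r 1)
[5] T1.cas  hit  (counter 2, T1.r 1)
[6] T2.cas  miss  (counter 2, T2.r 1)
[7] T0.cas  miss  (counter 2, T0.r 1)
[8] T1.load  rd  (counter 2, T1.r 2)
[9] T1.cas  hit  (counter 3, T1.r 2)
[10] T0.load  rd  (counter 3, T0.r 3)
[11] T0.cas  hit  (counter 4, T0.r 3)
[12] T3.cas  miss  (counter 4, T3.r 1)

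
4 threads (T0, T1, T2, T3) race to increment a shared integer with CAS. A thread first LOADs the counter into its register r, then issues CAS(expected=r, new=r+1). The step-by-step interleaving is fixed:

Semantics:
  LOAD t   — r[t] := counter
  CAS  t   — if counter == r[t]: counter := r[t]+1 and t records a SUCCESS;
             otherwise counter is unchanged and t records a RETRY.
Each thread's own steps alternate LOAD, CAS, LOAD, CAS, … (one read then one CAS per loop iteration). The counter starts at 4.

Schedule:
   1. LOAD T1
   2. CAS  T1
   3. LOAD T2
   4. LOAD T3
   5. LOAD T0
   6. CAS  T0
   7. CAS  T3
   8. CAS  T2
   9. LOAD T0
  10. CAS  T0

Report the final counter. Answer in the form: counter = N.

step 1: T1 LOAD ⇒ load; ctr=4 reg=4
step 2: T1 CAS ⇒ ok; ctr=5 reg=4
step 3: T2 LOAD ⇒ load; ctr=5 reg=5
step 4: T3 LOAD ⇒ load; ctr=5 reg=5
step 5: T0 LOAD ⇒ load; ctr=5 reg=5
step 6: T0 CAS ⇒ ok; ctr=6 reg=5
step 7: T3 CAS ⇒ retry; ctr=6 reg=5
step 8: T2 CAS ⇒ retry; ctr=6 reg=5
step 9: T0 LOAD ⇒ load; ctr=6 reg=6
step 10: T0 CAS ⇒ ok; ctr=7 reg=6

counter = 7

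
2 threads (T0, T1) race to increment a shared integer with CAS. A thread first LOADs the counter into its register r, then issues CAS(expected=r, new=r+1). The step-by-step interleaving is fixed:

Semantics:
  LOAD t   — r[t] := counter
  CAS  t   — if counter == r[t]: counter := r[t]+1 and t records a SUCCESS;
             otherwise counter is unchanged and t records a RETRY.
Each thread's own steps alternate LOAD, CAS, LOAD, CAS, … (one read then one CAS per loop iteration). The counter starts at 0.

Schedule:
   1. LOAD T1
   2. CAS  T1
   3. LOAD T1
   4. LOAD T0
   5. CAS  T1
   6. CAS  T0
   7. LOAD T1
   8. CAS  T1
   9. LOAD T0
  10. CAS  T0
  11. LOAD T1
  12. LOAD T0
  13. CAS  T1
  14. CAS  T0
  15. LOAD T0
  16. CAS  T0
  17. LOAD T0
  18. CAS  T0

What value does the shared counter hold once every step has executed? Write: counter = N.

T1 LOAD — after: cnt=0, r=0 — load
T1 CAS — after: cnt=1, r=0 — ok
T1 LOAD — after: cnt=1, r=1 — load
T0 LOAD — after: cnt=1, r=1 — load
T1 CAS — after: cnt=2, r=1 — ok
T0 CAS — after: cnt=2, r=1 — retry
T1 LOAD — after: cnt=2, r=2 — load
T1 CAS — after: cnt=3, r=2 — ok
T0 LOAD — after: cnt=3, r=3 — load
T0 CAS — after: cnt=4, r=3 — ok
T1 LOAD — after: cnt=4, r=4 — load
T0 LOAD — after: cnt=4, r=4 — load
T1 CAS — after: cnt=5, r=4 — ok
T0 CAS — after: cnt=5, r=4 — retry
T0 LOAD — after: cnt=5, r=5 — load
T0 CAS — after: cnt=6, r=5 — ok
T0 LOAD — after: cnt=6, r=6 — load
T0 CAS — after: cnt=7, r=6 — ok

counter = 7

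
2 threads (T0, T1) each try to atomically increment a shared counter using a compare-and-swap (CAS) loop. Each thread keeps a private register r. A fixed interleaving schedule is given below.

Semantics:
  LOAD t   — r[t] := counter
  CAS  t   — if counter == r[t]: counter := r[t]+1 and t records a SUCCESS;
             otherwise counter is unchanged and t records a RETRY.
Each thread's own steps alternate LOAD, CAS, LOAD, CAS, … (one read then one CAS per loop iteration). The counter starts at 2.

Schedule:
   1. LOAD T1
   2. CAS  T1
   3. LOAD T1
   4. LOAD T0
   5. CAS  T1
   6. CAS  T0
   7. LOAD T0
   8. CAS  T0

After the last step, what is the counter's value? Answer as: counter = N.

1. LOAD T1 → mem=2 r[T1]=2 [LOAD]
2. CAS T1 → mem=3 r[T1]=2 [OK]
3. LOAD T1 → mem=3 r[T1]=3 [LOAD]
4. LOAD T0 → mem=3 r[T0]=3 [LOAD]
5. CAS T1 → mem=4 r[T1]=3 [OK]
6. CAS T0 → mem=4 r[T0]=3 [RETRY]
7. LOAD T0 → mem=4 r[T0]=4 [LOAD]
8. CAS T0 → mem=5 r[T0]=4 [OK]

counter = 5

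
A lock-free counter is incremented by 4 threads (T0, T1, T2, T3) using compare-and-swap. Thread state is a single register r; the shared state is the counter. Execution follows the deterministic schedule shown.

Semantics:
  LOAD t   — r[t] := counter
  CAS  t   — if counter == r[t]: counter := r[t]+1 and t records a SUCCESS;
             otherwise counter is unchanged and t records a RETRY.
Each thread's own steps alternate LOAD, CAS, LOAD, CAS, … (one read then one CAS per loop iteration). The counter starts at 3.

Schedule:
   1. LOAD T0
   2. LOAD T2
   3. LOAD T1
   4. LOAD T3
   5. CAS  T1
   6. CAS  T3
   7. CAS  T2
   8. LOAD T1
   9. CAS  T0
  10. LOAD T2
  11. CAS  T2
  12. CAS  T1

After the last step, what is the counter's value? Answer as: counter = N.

[1] T0.load  rd  (counter 3, T0.r 3)
[2] T2.load  rd  (counter 3, T2.r 3)
[3] T1.load  rd  (counter 3, T1.r 3)
[4] T3.load  rd  (counter 3, T3.r 3)
[5] T1.cas  hit  (counter 4, T1.r 3)
[6] T3.cas  miss  (counter 4, T3.r 3)
[7] T2.cas  miss  (counter 4, T2.r 3)
[8] T1.load  rd  (counter 4, T1.r 4)
[9] T0.cas  miss  (counter 4, T0.r 3)
[10] T2.load  rd  (counter 4, T2.r 4)
[11] T2.cas  hit  (counter 5, T2.r 4)
[12] T1.cas  miss  (counter 5, T1.r 4)

counter = 5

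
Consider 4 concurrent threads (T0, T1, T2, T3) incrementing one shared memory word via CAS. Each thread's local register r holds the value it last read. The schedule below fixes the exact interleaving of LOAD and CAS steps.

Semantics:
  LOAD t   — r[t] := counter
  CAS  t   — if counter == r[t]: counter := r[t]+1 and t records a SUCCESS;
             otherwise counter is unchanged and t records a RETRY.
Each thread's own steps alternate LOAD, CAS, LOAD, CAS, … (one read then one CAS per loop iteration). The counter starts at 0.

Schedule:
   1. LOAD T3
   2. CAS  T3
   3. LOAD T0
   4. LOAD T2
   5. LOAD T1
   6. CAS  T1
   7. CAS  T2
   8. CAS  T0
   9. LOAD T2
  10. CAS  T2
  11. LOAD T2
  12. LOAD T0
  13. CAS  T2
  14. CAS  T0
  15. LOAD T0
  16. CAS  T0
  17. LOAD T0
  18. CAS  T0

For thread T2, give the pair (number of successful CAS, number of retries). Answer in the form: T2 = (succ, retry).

T2 = (2, 1)

[1] T3.load  rd  (counter 0, T3.r 0)
[2] T3.cas  hit  (counter 1, T3.r 0)
[3] T0.load  rd  (counter 1, T0.r 1)
[4] T2.load  rd  (counter 1, T2.r 1)
[5] T1.load  rd  (counter 1, T1.r 1)
[6] T1.cas  hit  (counter 2, T1.r 1)
[7] T2.cas  miss  (counter 2, T2.r 1)
[8] T0.cas  miss  (counter 2, T0.r 1)
[9] T2.load  rd  (counter 2, T2.r 2)
[10] T2.cas  hit  (counter 3, T2.r 2)
[11] T2.load  rd  (counter 3, T2.r 3)
[12] T0.load  rd  (counter 3, T0.r 3)
[13] T2.cas  hit  (counter 4, T2.r 3)
[14] T0.cas  miss  (counter 4, T0.r 3)
[15] T0.load  rd  (counter 4, T0.r 4)
[16] T0.cas  hit  (counter 5, T0.r 4)
[17] T0.load  rd  (counter 5, T0.r 5)
[18] T0.cas  hit  (counter 6, T0.r 5)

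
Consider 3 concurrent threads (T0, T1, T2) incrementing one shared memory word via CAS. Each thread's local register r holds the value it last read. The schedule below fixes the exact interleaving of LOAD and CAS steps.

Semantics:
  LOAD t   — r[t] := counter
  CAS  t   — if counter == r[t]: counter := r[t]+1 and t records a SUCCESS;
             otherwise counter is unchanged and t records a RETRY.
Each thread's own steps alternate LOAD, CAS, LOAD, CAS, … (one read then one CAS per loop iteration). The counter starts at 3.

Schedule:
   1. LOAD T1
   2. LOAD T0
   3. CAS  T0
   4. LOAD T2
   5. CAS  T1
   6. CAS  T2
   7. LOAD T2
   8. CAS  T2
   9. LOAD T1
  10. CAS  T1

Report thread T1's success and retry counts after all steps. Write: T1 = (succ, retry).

T1 = (1, 1)

step 1: T1 LOAD ⇒ load; ctr=3 reg=3
step 2: T0 LOAD ⇒ load; ctr=3 reg=3
step 3: T0 CAS ⇒ ok; ctr=4 reg=3
step 4: T2 LOAD ⇒ load; ctr=4 reg=4
step 5: T1 CAS ⇒ retry; ctr=4 reg=3
step 6: T2 CAS ⇒ ok; ctr=5 reg=4
step 7: T2 LOAD ⇒ load; ctr=5 reg=5
step 8: T2 CAS ⇒ ok; ctr=6 reg=5
step 9: T1 LOAD ⇒ load; ctr=6 reg=6
step 10: T1 CAS ⇒ ok; ctr=7 reg=6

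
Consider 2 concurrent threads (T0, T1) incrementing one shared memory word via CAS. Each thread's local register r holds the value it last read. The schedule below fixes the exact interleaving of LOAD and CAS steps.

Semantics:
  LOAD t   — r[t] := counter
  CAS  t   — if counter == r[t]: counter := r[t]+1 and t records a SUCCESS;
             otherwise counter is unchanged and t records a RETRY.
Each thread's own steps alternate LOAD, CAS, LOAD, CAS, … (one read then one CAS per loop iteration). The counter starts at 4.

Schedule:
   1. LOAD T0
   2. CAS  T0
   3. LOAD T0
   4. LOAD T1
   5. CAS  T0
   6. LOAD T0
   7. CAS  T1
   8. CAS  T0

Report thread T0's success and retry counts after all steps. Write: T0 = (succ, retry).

step 1: T0 LOAD ⇒ load; ctr=4 reg=4
step 2: T0 CAS ⇒ ok; ctr=5 reg=4
step 3: T0 LOAD ⇒ load; ctr=5 reg=5
step 4: T1 LOAD ⇒ load; ctr=5 reg=5
step 5: T0 CAS ⇒ ok; ctr=6 reg=5
step 6: T0 LOAD ⇒ load; ctr=6 reg=6
step 7: T1 CAS ⇒ retry; ctr=6 reg=5
step 8: T0 CAS ⇒ ok; ctr=7 reg=6

T0 = (3, 0)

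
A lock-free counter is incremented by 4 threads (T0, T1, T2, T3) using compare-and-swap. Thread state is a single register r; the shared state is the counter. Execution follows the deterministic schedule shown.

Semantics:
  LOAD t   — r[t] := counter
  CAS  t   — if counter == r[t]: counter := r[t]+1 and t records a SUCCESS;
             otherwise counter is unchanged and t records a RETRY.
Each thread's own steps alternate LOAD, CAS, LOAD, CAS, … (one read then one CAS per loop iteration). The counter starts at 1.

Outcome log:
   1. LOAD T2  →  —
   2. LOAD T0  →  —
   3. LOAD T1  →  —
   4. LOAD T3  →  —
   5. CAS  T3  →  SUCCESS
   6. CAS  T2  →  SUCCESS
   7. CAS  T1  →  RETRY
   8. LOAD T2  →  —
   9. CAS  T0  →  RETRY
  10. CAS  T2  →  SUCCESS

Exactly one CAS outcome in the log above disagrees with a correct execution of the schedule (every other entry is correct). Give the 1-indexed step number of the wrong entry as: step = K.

Correct run:
   1) LOAD T2:  M=1  r_T2=1
   2) LOAD T0:  M=1  r_T0=1
   3) LOAD T1:  M=1  r_T1=1
   4) LOAD T3:  M=1  r_T3=1
   5) CAS  T3:  M=2  r_T3=1 ✓
   6) CAS  T2:  M=2  r_T2=1 ✗
   7) CAS  T1:  M=2  r_T1=1 ✗
   8) LOAD T2:  M=2  r_T2=2
   9) CAS  T0:  M=2  r_T0=1 ✗
  10) CAS  T2:  M=3  r_T2=2 ✓
Log disagrees first at step 6.

step = 6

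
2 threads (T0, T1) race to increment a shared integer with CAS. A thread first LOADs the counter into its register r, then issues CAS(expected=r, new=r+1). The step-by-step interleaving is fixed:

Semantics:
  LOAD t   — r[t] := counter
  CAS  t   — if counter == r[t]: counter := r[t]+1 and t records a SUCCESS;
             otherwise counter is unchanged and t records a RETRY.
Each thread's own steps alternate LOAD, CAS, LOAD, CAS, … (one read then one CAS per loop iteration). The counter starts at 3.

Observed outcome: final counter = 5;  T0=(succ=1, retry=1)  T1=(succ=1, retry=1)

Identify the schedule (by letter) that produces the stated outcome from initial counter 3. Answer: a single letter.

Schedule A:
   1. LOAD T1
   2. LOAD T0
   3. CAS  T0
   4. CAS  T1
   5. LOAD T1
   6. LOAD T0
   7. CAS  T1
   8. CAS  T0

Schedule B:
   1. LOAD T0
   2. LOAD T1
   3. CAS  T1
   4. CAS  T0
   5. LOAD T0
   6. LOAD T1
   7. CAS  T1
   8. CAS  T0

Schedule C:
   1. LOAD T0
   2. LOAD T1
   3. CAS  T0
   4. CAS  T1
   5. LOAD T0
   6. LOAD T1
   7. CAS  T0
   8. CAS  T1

Run A:
   1) LOAD T1:  M=3  r_T1=3
   2) LOAD T0:  M=3  r_T0=3
   3) CAS  T0:  M=4  r_T0=3 ✓
   4) CAS  T1:  M=4  r_T1=3 ✗
   5) LOAD T1:  M=4  r_T1=4
   6) LOAD T0:  M=4  r_T0=4
   7) CAS  T1:  M=5  r_T1=4 ✓
   8) CAS  T0:  M=5  r_T0=4 ✗

A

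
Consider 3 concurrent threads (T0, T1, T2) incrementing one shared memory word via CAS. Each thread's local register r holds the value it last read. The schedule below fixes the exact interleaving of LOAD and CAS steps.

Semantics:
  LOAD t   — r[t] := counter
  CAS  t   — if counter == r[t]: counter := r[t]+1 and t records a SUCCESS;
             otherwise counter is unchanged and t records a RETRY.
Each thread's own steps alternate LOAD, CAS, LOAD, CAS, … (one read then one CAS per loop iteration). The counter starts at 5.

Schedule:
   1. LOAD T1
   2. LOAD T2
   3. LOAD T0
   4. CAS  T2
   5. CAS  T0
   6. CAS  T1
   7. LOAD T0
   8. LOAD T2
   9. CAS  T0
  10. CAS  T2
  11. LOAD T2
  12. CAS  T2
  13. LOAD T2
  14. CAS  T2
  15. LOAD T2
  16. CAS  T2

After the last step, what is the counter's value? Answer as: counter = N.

step 1: T1 LOAD ⇒ load; ctr=5 reg=5
step 2: T2 LOAD ⇒ load; ctr=5 reg=5
step 3: T0 LOAD ⇒ load; ctr=5 reg=5
step 4: T2 CAS ⇒ ok; ctr=6 reg=5
step 5: T0 CAS ⇒ retry; ctr=6 reg=5
step 6: T1 CAS ⇒ retry; ctr=6 reg=5
step 7: T0 LOAD ⇒ load; ctr=6 reg=6
step 8: T2 LOAD ⇒ load; ctr=6 reg=6
step 9: T0 CAS ⇒ ok; ctr=7 reg=6
step 10: T2 CAS ⇒ retry; ctr=7 reg=6
step 11: T2 LOAD ⇒ load; ctr=7 reg=7
step 12: T2 CAS ⇒ ok; ctr=8 reg=7
step 13: T2 LOAD ⇒ load; ctr=8 reg=8
step 14: T2 CAS ⇒ ok; ctr=9 reg=8
step 15: T2 LOAD ⇒ load; ctr=9 reg=9
step 16: T2 CAS ⇒ ok; ctr=10 reg=9

counter = 10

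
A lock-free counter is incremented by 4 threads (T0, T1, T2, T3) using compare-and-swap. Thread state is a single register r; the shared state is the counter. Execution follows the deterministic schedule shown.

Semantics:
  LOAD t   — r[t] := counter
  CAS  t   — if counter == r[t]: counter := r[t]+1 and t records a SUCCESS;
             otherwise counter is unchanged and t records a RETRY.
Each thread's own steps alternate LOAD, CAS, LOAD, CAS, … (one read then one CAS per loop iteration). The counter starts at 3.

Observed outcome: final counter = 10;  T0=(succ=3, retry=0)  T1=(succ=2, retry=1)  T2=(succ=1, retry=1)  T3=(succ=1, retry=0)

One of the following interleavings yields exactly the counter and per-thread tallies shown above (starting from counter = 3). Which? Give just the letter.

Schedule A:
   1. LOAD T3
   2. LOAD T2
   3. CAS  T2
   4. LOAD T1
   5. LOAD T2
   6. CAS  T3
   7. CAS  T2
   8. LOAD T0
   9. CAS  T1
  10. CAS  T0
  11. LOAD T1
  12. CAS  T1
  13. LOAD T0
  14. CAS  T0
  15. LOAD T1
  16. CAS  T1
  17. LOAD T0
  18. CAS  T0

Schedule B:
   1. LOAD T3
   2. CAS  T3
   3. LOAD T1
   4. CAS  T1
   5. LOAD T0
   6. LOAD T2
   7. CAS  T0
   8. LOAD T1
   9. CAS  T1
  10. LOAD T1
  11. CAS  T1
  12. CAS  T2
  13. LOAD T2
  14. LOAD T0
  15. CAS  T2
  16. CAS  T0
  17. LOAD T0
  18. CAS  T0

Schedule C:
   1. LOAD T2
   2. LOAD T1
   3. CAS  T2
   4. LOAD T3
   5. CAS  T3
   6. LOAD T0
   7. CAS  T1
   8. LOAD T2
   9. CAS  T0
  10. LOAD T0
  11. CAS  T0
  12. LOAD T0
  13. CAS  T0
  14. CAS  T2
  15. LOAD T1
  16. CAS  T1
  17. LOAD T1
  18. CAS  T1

Tracing schedule C:
step 1: T2 LOAD ⇒ load; ctr=3 reg=3
step 2: T1 LOAD ⇒ load; ctr=3 reg=3
step 3: T2 CAS ⇒ ok; ctr=4 reg=3
step 4: T3 LOAD ⇒ load; ctr=4 reg=4
step 5: T3 CAS ⇒ ok; ctr=5 reg=4
step 6: T0 LOAD ⇒ load; ctr=5 reg=5
step 7: T1 CAS ⇒ retry; ctr=5 reg=3
step 8: T2 LOAD ⇒ load; ctr=5 reg=5
step 9: T0 CAS ⇒ ok; ctr=6 reg=5
step 10: T0 LOAD ⇒ load; ctr=6 reg=6
step 11: T0 CAS ⇒ ok; ctr=7 reg=6
step 12: T0 LOAD ⇒ load; ctr=7 reg=7
step 13: T0 CAS ⇒ ok; ctr=8 reg=7
step 14: T2 CAS ⇒ retry; ctr=8 reg=5
step 15: T1 LOAD ⇒ load; ctr=8 reg=8
step 16: T1 CAS ⇒ ok; ctr=9 reg=8
step 17: T1 LOAD ⇒ load; ctr=9 reg=9
step 18: T1 CAS ⇒ ok; ctr=10 reg=9

C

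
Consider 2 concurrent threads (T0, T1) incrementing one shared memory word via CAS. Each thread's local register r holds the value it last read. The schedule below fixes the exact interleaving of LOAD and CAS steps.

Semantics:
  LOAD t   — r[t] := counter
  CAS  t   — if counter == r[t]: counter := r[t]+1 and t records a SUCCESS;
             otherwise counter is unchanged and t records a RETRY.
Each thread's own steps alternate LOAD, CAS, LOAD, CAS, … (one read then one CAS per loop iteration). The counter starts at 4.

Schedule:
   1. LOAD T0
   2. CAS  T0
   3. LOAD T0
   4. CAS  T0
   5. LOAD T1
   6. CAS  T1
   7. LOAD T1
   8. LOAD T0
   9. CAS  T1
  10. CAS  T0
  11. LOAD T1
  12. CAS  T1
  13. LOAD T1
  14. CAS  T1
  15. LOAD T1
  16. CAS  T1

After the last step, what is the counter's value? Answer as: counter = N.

counter = 11

step 1: T0 LOAD ⇒ load; ctr=4 reg=4
step 2: T0 CAS ⇒ ok; ctr=5 reg=4
step 3: T0 LOAD ⇒ load; ctr=5 reg=5
step 4: T0 CAS ⇒ ok; ctr=6 reg=5
step 5: T1 LOAD ⇒ load; ctr=6 reg=6
step 6: T1 CAS ⇒ ok; ctr=7 reg=6
step 7: T1 LOAD ⇒ load; ctr=7 reg=7
step 8: T0 LOAD ⇒ load; ctr=7 reg=7
step 9: T1 CAS ⇒ ok; ctr=8 reg=7
step 10: T0 CAS ⇒ retry; ctr=8 reg=7
step 11: T1 LOAD ⇒ load; ctr=8 reg=8
step 12: T1 CAS ⇒ ok; ctr=9 reg=8
step 13: T1 LOAD ⇒ load; ctr=9 reg=9
step 14: T1 CAS ⇒ ok; ctr=10 reg=9
step 15: T1 LOAD ⇒ load; ctr=10 reg=10
step 16: T1 CAS ⇒ ok; ctr=11 reg=10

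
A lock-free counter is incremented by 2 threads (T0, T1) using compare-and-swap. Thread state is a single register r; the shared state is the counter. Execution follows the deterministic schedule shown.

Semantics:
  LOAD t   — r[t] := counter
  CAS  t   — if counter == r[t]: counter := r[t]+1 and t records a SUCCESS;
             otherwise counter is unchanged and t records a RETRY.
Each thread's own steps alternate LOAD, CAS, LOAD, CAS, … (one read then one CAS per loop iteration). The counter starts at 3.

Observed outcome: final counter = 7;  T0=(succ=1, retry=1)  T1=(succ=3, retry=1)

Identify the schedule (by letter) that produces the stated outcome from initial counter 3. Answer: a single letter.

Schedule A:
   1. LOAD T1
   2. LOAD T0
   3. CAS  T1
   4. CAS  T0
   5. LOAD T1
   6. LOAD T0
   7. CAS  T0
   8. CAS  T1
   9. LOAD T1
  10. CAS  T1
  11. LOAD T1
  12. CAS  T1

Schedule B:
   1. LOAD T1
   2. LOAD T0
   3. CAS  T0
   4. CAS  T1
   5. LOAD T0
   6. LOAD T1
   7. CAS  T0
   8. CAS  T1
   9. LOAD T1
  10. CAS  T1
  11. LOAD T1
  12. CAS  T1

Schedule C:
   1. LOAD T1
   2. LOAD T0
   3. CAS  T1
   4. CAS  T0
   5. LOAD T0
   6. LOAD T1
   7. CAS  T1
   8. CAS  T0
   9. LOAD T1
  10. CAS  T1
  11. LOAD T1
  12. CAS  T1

Run A:
step 1: T1 LOAD ⇒ load; ctr=3 reg=3
step 2: T0 LOAD ⇒ load; ctr=3 reg=3
step 3: T1 CAS ⇒ ok; ctr=4 reg=3
step 4: T0 CAS ⇒ retry; ctr=4 reg=3
step 5: T1 LOAD ⇒ load; ctr=4 reg=4
step 6: T0 LOAD ⇒ load; ctr=4 reg=4
step 7: T0 CAS ⇒ ok; ctr=5 reg=4
step 8: T1 CAS ⇒ retry; ctr=5 reg=4
step 9: T1 LOAD ⇒ load; ctr=5 reg=5
step 10: T1 CAS ⇒ ok; ctr=6 reg=5
step 11: T1 LOAD ⇒ load; ctr=6 reg=6
step 12: T1 CAS ⇒ ok; ctr=7 reg=6

A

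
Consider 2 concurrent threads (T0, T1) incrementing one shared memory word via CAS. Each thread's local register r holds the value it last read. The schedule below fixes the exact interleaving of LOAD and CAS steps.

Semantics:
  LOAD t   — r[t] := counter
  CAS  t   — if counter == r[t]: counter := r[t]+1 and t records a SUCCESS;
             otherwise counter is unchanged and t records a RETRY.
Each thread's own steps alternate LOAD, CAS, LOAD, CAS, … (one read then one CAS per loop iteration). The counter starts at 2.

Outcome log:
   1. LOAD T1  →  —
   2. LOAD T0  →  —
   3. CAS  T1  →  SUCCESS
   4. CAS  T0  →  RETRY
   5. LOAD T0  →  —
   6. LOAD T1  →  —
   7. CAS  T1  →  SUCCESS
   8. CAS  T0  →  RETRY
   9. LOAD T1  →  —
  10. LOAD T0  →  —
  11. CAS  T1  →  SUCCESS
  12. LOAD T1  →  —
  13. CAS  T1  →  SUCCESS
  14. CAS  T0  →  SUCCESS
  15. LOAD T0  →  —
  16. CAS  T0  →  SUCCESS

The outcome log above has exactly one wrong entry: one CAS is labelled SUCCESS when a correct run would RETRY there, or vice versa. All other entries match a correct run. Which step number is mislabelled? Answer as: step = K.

step = 14

Re-executing:
   1) LOAD T1:  M=2  r_T1=2
   2) LOAD T0:  M=2  r_T0=2
   3) CAS  T1:  M=3  r_T1=2 ✓
   4) CAS  T0:  M=3  r_T0=2 ✗
   5) LOAD T0:  M=3  r_T0=3
   6) LOAD T1:  M=3  r_T1=3
   7) CAS  T1:  M=4  r_T1=3 ✓
   8) CAS  T0:  M=4  r_T0=3 ✗
   9) LOAD T1:  M=4  r_T1=4
  10) LOAD T0:  M=4  r_T0=4
  11) CAS  T1:  M=5  r_T1=4 ✓
  12) LOAD T1:  M=5  r_T1=5
  13) CAS  T1:  M=6  r_T1=5 ✓
  14) CAS  T0:  M=6  r_T0=4 ✗
  15) LOAD T0:  M=6  r_T0=6
  16) CAS  T0:  M=7  r_T0=6 ✓
Log disagrees first at step 14.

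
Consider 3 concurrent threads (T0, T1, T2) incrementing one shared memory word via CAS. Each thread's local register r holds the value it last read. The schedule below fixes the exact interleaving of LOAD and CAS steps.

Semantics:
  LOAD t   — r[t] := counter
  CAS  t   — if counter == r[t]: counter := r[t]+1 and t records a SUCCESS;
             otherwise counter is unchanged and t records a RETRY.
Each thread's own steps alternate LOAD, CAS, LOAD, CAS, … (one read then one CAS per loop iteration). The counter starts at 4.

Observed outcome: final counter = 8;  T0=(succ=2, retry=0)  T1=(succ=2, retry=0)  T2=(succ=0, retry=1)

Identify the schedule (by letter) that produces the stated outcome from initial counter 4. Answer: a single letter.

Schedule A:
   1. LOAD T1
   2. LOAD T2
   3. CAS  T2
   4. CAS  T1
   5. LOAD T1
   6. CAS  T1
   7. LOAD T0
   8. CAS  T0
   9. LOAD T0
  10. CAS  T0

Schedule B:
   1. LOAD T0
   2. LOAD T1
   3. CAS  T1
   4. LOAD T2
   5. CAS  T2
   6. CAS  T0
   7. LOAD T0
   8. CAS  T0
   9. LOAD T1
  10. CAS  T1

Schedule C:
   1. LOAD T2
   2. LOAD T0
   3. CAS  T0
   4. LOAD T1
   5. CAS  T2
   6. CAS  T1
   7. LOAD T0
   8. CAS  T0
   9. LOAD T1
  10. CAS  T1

C

Simulating candidate C:
   1) LOAD T2:  M=4  r_T2=4
   2) LOAD T0:  M=4  r_T0=4
   3) CAS  T0:  M=5  r_T0=4 ✓
   4) LOAD T1:  M=5  r_T1=5
   5) CAS  T2:  M=5  r_T2=4 ✗
   6) CAS  T1:  M=6  r_T1=5 ✓
   7) LOAD T0:  M=6  r_T0=6
   8) CAS  T0:  M=7  r_T0=6 ✓
   9) LOAD T1:  M=7  r_T1=7
  10) CAS  T1:  M=8  r_T1=7 ✓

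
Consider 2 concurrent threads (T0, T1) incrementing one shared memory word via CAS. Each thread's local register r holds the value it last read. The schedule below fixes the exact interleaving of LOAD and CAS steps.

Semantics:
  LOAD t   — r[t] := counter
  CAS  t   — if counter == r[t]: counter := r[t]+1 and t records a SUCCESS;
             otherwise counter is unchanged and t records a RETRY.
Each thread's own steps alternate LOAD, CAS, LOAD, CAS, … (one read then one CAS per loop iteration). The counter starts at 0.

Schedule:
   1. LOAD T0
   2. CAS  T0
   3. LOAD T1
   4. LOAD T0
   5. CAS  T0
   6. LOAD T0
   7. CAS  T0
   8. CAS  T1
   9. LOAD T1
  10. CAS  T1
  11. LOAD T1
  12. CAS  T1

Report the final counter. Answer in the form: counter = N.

#1 T0 reads 0
#2 T0 CAS(0→1) writes; counter now 1
#3 T1 reads 1
#4 T0 reads 1
#5 T0 CAS(1→2) writes; counter now 2
#6 T0 reads 2
#7 T0 CAS(2→3) writes; counter now 3
#8 T1 CAS(1→2) fails; counter now 3
#9 T1 reads 3
#10 T1 CAS(3→4) writes; counter now 4
#11 T1 reads 4
#12 T1 CAS(4→5) writes; counter now 5

counter = 5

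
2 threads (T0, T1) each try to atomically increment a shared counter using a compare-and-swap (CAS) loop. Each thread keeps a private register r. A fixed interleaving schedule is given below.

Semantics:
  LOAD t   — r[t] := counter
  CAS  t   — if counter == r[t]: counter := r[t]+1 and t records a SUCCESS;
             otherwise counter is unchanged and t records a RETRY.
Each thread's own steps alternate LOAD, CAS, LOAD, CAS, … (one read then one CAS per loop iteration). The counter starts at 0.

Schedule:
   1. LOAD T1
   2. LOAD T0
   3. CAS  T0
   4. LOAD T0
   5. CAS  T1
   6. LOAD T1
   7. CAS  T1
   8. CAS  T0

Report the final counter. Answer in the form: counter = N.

counter = 2

[1] T1.load  rd  (counter 0, T1.r 0)
[2] T0.load  rd  (counter 0, T0.r 0)
[3] T0.cas  hit  (counter 1, T0.r 0)
[4] T0.load  rd  (counter 1, T0.r 1)
[5] T1.cas  miss  (counter 1, T1.r 0)
[6] T1.load  rd  (counter 1, T1.r 1)
[7] T1.cas  hit  (counter 2, T1.r 1)
[8] T0.cas  miss  (counter 2, T0.r 1)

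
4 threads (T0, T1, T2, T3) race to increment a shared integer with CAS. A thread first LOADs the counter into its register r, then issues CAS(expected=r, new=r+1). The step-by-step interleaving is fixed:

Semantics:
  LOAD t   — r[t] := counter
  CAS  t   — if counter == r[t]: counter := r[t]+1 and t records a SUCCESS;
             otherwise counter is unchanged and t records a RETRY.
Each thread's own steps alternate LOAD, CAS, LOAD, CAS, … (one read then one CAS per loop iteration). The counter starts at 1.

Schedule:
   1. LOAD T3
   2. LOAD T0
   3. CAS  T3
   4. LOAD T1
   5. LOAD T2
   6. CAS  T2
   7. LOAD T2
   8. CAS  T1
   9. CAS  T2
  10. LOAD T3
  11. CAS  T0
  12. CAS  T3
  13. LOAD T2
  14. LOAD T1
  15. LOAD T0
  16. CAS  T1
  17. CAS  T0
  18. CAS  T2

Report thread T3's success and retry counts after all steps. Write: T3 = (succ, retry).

1. LOAD T3 → mem=1 r[T3]=1 [LOAD]
2. LOAD T0 → mem=1 r[T0]=1 [LOAD]
3. CAS T3 → mem=2 r[T3]=1 [OK]
4. LOAD T1 → mem=2 r[T1]=2 [LOAD]
5. LOAD T2 → mem=2 r[T2]=2 [LOAD]
6. CAS T2 → mem=3 r[T2]=2 [OK]
7. LOAD T2 → mem=3 r[T2]=3 [LOAD]
8. CAS T1 → mem=3 r[T1]=2 [RETRY]
9. CAS T2 → mem=4 r[T2]=3 [OK]
10. LOAD T3 → mem=4 r[T3]=4 [LOAD]
11. CAS T0 → mem=4 r[T0]=1 [RETRY]
12. CAS T3 → mem=5 r[T3]=4 [OK]
13. LOAD T2 → mem=5 r[T2]=5 [LOAD]
14. LOAD T1 → mem=5 r[T1]=5 [LOAD]
15. LOAD T0 → mem=5 r[T0]=5 [LOAD]
16. CAS T1 → mem=6 r[T1]=5 [OK]
17. CAS T0 → mem=6 r[T0]=5 [RETRY]
18. CAS T2 → mem=6 r[T2]=5 [RETRY]

T3 = (2, 0)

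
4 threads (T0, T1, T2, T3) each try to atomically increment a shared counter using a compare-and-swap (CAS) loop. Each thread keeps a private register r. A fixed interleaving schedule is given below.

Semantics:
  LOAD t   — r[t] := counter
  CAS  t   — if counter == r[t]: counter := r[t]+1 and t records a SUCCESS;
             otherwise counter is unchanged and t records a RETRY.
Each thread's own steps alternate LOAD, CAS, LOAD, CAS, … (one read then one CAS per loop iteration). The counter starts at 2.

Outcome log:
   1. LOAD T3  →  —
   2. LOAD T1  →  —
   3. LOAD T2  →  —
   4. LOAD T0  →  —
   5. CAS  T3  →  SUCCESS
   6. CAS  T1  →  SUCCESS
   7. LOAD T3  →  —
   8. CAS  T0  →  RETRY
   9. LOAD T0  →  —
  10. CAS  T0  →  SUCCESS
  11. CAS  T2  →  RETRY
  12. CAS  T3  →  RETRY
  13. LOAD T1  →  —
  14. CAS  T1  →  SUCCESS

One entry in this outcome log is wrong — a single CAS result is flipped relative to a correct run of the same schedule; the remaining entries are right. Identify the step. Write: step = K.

step = 6

Re-executing:
step 1: T3 LOAD ⇒ load; ctr=2 reg=2
step 2: T1 LOAD ⇒ load; ctr=2 reg=2
step 3: T2 LOAD ⇒ load; ctr=2 reg=2
step 4: T0 LOAD ⇒ load; ctr=2 reg=2
step 5: T3 CAS ⇒ ok; ctr=3 reg=2
step 6: T1 CAS ⇒ retry; ctr=3 reg=2
step 7: T3 LOAD ⇒ load; ctr=3 reg=3
step 8: T0 CAS ⇒ retry; ctr=3 reg=2
step 9: T0 LOAD ⇒ load; ctr=3 reg=3
step 10: T0 CAS ⇒ ok; ctr=4 reg=3
step 11: T2 CAS ⇒ retry; ctr=4 reg=2
step 12: T3 CAS ⇒ retry; ctr=4 reg=3
step 13: T1 LOAD ⇒ load; ctr=4 reg=4
step 14: T1 CAS ⇒ ok; ctr=5 reg=4
Mismatch at 6.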